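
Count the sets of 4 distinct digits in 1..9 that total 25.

4 distinct digits from 1–9 sum between 10 and 30.
Enumerating: {1,7,8,9}, {2,6,8,9}, {3,5,8,9}, {3,6,7,9}, {4,5,7,9}, {4,6,7,8}.

6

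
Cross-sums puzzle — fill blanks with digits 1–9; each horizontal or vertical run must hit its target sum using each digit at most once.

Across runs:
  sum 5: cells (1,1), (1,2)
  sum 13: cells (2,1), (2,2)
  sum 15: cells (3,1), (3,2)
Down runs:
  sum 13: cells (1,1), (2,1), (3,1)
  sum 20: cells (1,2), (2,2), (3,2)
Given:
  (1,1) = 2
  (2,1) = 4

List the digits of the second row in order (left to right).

4 9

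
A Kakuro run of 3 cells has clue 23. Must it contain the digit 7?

No

The only way to make 23 from 3 distinct digits is {6,8,9}, which does not contain 7.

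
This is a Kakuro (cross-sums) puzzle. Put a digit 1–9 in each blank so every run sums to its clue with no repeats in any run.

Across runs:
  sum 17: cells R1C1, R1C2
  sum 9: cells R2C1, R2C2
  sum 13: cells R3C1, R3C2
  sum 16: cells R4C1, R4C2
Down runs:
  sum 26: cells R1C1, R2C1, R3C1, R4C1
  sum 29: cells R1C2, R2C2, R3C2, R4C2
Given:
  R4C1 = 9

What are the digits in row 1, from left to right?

17 in 2 cells must be {8,9}; 16 in 2 cells must be {7,9}; 29 in 4 cells must be {5,7,8,9}.
R1C1 = 8: the only remaining digit allowed by both the 17 across and the 26 down.
R1C2 = 17 − 8 = 9 completes the 17 across.
R4C2 = 16 − 9 = 7 completes the 16 across.
Nothing is forced directly, so branch on R2C2, whose candidates are 5 or 8. If R2C2 = 8: then R2C1 would have to be in {1} for the 9 across but in {2,3,4,5,6,7} for the 26 down — contradiction. So R2C2 = 5.
R2C1 = 9 − 5 = 4 completes the 9 across.
R3C1 = 26 − 21 = 5 completes the 26 down.
R3C2 = 13 − 5 = 8 completes the 13 across.

8, 9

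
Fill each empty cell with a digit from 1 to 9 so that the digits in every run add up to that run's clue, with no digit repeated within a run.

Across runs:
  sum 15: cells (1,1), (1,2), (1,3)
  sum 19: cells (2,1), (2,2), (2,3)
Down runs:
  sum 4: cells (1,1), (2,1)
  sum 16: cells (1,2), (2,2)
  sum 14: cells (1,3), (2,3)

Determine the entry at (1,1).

4 in 2 cells must be {1,3}; 16 in 2 cells must be {7,9}.
The 19 across and the 4 down share only 3, so (2,1) = 3.
Given what's placed, (2,3) must be 9 to fit the 19 across and 14 down.
(1,1) = 4 − 3 = 1 completes the 4 down.
(1,2) = 9: the only remaining digit allowed by both the 15 across and the 16 down.
(1,3) = 15 − 10 = 5 completes the 15 across.
(2,2) = 19 − 12 = 7 completes the 19 across.

1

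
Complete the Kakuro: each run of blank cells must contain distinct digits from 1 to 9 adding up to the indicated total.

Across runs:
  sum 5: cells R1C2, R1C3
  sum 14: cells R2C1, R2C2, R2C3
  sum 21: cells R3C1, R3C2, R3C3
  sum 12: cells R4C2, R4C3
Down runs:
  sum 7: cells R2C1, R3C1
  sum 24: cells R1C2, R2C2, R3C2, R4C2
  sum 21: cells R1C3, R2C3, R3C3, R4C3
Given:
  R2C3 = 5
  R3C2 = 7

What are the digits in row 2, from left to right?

1 8 5

No cell is forced outright now. R3C1 can only be 5 or 6 (the digits allowed by both its 21 across and its 7 down). If R3C1 = 5: that forces R2C1 = 2, after which R2C2 would have to be in {7} for the 14 across but in {2,3,4,5,6,8,9} for the 24 down — contradiction. So R3C1 = 6.
R2C1 = 7 − 6 = 1 completes the 7 down.
R2C2 = 14 − 6 = 8 completes the 14 across.
R3C3 = 21 − 13 = 8 completes the 21 across.
R4C3 = 7: the only remaining digit allowed by both the 12 across and the 21 down.
R1C3 = 21 − 20 = 1 completes the 21 down.
R4C2 = 12 − 7 = 5 completes the 12 across.
R1C2 = 5 − 1 = 4 completes the 5 across.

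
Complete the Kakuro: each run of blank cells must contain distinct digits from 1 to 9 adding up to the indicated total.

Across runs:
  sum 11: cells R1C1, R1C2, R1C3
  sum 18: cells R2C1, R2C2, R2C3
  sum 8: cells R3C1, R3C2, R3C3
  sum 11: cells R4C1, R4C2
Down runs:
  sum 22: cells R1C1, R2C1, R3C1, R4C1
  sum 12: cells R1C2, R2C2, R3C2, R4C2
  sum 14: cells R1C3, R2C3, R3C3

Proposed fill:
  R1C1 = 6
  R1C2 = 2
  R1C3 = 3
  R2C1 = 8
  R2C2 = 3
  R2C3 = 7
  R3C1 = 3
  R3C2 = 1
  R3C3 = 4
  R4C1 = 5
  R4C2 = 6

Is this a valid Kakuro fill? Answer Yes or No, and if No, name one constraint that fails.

Yes

Across: 6+2+3=11; 8+3+7=18; 3+1+4=8; 5+6=11. Down: 6+8+3+5=22; 2+3+1+6=12; 3+7+4=14. No digit repeats within any run.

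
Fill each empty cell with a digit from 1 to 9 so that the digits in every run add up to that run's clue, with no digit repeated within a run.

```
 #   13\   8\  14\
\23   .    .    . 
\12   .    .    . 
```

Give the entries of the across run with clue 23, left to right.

23 in 3 cells must be {6,8,9}.
The 23 across and the 8 down share only 6, so R1C2 = 6.
R2C2 = 8 − 6 = 2 completes the 8 down.
Nothing is forced directly, so branch on R2C3, whose candidates are 6 or 9. If R2C3 = 9: then R1C3 would have to be in {8,9} for the 23 across but in {5} for the 14 down — contradiction. So R2C3 = 6.
R1C3 = 14 − 6 = 8 completes the 14 down.
R2C1 = 12 − 8 = 4 completes the 12 across.
R1C1 = 23 − 14 = 9 completes the 23 across.

9, 6, 8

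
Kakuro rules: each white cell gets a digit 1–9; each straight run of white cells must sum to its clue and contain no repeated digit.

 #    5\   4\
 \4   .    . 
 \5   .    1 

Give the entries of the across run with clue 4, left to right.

4 in 2 cells must be {1,3}.
R1C2 = 4 − 1 = 3 completes the 4 down.
R2C1 = 5 − 1 = 4 completes the 5 across.
R1C1 = 4 − 3 = 1 completes the 4 across.

1 3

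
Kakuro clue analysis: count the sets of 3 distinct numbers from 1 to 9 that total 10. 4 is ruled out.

3 distinct digits from 1–9 sum between 6 and 24.
Dropping sets that contain 4.
Enumerating: {1,2,7}, {1,3,6}, {2,3,5}.

3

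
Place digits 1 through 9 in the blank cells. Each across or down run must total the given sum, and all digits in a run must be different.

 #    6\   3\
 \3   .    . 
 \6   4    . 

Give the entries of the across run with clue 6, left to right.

3 in 2 cells must be {1,2}.
R1C1 = 6 − 4 = 2 completes the 6 down.
R1C2 = 3 − 2 = 1 completes the 3 across.
R2C2 = 6 − 4 = 2 completes the 6 across.

4 2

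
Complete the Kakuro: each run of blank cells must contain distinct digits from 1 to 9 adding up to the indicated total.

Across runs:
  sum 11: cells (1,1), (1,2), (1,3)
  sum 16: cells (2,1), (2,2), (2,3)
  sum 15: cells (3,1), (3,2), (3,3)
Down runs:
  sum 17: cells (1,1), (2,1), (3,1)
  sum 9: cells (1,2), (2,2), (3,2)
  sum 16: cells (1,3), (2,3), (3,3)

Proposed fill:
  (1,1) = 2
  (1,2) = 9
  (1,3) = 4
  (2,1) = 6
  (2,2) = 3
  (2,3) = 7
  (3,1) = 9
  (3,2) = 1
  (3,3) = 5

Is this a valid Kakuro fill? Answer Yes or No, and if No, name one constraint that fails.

No — the down run (1,2)–(3,2) sums to 13, not 9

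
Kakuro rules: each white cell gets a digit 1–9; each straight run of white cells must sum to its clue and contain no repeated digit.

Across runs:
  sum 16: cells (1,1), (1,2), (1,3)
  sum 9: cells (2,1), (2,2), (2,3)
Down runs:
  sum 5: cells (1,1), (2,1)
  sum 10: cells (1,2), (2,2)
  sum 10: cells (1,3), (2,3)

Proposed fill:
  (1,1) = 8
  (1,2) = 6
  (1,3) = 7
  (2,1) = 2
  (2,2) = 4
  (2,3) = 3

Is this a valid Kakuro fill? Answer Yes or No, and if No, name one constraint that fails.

No — the across run (1,1)–(1,3) sums to 21, not 16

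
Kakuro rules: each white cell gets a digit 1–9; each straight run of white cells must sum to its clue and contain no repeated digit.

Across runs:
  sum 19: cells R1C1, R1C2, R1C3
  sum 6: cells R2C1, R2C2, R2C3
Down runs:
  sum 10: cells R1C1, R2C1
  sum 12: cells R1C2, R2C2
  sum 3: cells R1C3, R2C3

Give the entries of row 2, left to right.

2, 3, 1

6 in 3 cells must be {1,2,3}; 3 in 2 cells must be {1,2}.
The 19 across and the 3 down share only 2, so R1C3 = 2.
The 6 across and the 12 down share only 3, so R2C2 = 3.
R2C3 = 3 − 2 = 1 completes the 3 down.
R1C2 = 12 − 3 = 9 completes the 12 down.
R2C1 = 6 − 4 = 2 completes the 6 across.
R1C1 = 19 − 11 = 8 completes the 19 across.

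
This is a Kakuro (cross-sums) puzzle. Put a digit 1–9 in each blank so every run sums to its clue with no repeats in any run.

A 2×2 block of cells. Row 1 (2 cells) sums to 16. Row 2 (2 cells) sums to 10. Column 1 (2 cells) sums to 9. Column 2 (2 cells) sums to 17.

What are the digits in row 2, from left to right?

16 in 2 cells must be {7,9}; 17 in 2 cells must be {8,9}.
The 16 across and the 9 down share only 7, so (1,1) = 7.
(1,2) = 16 − 7 = 9 completes the 16 across.
(2,1) = 9 − 7 = 2 completes the 9 down.
(2,2) = 10 − 2 = 8 completes the 10 across.

2 8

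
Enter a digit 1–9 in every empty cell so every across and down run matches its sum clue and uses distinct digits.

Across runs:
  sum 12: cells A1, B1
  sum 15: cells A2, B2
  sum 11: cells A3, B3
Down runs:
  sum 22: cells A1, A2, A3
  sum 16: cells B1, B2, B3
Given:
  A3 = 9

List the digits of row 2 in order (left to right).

B3 = 11 − 9 = 2 completes the 11 across.
No cell is forced outright now. A1 can only be 5 or 7 or 8 (the digits allowed by both its 12 across and its 22 down). If A1 = 5: then B1 would have to be in {7} for the 12 across but in {5,6,8,9} for the 16 down — contradiction. If A1 = 8: then B1 would have to be in {4} for the 12 across but in {5,6,8,9} for the 16 down — contradiction. So A1 = 7.
B1 = 12 − 7 = 5 completes the 12 across.
A2 = 22 − 16 = 6 completes the 22 down.
B2 = 15 − 6 = 9 completes the 15 across.

6 9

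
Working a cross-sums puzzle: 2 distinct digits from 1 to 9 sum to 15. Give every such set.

2 distinct digits from 1–9 sum between 3 and 17.

{6,9}; {7,8}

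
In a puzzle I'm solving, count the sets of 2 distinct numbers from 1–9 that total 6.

2

2 distinct digits from 1–9 sum between 3 and 17.
Enumerating: {1,5}, {2,4}.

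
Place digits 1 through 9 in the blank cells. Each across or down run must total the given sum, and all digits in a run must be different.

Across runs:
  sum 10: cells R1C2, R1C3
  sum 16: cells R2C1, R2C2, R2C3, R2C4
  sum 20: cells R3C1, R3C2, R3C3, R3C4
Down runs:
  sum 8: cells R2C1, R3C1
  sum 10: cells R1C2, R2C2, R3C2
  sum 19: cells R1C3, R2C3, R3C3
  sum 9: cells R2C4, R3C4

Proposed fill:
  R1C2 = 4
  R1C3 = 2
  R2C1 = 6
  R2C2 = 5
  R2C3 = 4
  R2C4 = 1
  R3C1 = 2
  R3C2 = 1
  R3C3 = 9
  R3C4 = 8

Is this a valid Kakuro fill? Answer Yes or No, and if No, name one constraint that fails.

No — the across run R1C2–R1C3 sums to 6, not 10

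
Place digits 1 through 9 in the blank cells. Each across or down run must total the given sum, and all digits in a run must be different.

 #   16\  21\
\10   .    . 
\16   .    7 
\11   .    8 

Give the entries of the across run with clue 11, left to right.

3 8

16 in 2 cells must be {7,9}.
R1C2 = 21 − 15 = 6 completes the 21 down.
R2C1 = 16 − 7 = 9 completes the 16 across.
R3C1 = 11 − 8 = 3 completes the 11 across.
R1C1 = 10 − 6 = 4 completes the 10 across.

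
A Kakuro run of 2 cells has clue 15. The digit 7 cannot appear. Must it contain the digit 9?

Yes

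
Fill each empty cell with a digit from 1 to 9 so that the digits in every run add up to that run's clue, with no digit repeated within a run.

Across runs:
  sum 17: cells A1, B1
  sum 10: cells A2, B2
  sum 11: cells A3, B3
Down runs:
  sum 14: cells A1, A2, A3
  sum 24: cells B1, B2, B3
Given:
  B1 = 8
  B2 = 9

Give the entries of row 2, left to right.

17 in 2 cells must be {8,9}; 24 in 3 cells must be {7,8,9}.
A1 = 17 − 8 = 9 completes the 17 across.
A2 = 10 − 9 = 1 completes the 10 across.
A3 = 14 − 10 = 4 completes the 14 down.
B3 = 11 − 4 = 7 completes the 11 across.

1 9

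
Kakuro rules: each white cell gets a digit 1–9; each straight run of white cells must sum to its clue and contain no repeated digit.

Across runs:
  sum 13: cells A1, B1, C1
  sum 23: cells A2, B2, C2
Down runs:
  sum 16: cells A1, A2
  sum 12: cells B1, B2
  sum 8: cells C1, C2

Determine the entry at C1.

23 in 3 cells must be {6,8,9}; 16 in 2 cells must be {7,9}.
The 23 across and the 16 down share only 9, so A2 = 9.
Given what's placed, B2 must be 8 to fit the 23 across and 12 down.
C2 = 23 − 17 = 6 completes the 23 across.
A1 = 16 − 9 = 7 completes the 16 down.
B1 = 12 − 8 = 4 completes the 12 down.
C1 = 13 − 11 = 2 completes the 13 across.

2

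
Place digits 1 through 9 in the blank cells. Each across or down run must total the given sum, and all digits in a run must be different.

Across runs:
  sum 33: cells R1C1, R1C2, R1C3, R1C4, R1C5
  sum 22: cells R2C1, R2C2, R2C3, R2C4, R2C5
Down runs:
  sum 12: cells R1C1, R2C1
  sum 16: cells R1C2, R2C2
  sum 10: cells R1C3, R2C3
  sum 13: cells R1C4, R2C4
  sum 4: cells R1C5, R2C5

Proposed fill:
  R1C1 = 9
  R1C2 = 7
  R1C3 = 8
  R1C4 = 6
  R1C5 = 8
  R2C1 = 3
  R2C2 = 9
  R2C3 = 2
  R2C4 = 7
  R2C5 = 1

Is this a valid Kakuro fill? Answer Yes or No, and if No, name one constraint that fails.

No — the down run R1C5–R2C5 sums to 9, not 4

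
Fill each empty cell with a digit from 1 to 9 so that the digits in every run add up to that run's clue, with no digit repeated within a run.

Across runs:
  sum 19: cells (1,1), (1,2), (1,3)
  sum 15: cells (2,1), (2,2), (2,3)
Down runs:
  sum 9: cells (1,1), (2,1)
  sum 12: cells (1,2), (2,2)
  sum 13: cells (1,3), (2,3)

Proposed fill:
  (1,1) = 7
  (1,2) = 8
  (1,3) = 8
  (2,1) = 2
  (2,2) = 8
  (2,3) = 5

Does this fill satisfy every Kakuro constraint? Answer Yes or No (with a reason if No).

No — the down run (1,2)–(2,2) sums to 16, not 12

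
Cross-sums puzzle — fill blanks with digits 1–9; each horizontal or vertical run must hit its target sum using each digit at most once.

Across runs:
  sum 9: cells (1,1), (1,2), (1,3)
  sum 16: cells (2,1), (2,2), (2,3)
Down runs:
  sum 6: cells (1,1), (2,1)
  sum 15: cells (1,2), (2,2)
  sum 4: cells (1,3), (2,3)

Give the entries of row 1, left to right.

2 6 1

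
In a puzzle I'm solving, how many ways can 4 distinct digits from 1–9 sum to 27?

3

4 distinct digits from 1–9 sum between 10 and 30.
Enumerating: {3,7,8,9}, {4,6,8,9}, {5,6,7,9}.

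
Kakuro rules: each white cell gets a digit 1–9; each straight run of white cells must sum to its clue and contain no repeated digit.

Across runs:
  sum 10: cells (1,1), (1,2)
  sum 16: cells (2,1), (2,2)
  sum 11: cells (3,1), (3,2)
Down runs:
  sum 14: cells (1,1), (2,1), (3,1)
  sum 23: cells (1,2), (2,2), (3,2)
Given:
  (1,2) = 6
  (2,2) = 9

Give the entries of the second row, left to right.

16 in 2 cells must be {7,9}; 23 in 3 cells must be {6,8,9}.
(1,1) = 10 − 6 = 4 completes the 10 across.
(2,1) = 16 − 9 = 7 completes the 16 across.
(3,1) = 14 − 11 = 3 completes the 14 down.
(3,2) = 11 − 3 = 8 completes the 11 across.

7 9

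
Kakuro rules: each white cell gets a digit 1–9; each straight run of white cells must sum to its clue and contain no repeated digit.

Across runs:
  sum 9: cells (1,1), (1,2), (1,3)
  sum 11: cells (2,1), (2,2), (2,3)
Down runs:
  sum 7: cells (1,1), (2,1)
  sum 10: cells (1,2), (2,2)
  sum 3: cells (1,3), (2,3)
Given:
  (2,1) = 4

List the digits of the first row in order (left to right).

3 4 2

3 in 2 cells must be {1,2}.
(1,1) = 7 − 4 = 3 completes the 7 down.
Nothing is forced directly, so branch on (1,3), whose candidates are 1 or 2. If (1,3) = 1: then (1,2) would have to be in {5} for the 9 across but in {1,2,3,4,6,7,8,9} for the 10 down — contradiction. So (1,3) = 2.
(1,2) = 9 − 5 = 4 completes the 9 across.
(2,2) = 10 − 4 = 6 completes the 10 down.
(2,3) = 11 − 10 = 1 completes the 11 across.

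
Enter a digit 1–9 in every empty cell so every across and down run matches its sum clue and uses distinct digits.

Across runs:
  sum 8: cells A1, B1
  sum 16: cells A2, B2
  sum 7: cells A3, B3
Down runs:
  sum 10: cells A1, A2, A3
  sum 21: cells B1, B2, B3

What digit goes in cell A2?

16 in 2 cells must be {7,9}.
The 16 across and the 10 down share only 7, so A2 = 7.
B2 = 16 − 7 = 9 completes the 16 across.
Nothing is forced directly, so branch on A1, whose candidates are 1 or 2. If A1 = 2: then B1 would have to be in {6} for the 8 across but in {4,5,7,8} for the 21 down — contradiction. So A1 = 1.
B1 = 8 − 1 = 7 completes the 8 across.
A3 = 10 − 8 = 2 completes the 10 down.
B3 = 7 − 2 = 5 completes the 7 across.

7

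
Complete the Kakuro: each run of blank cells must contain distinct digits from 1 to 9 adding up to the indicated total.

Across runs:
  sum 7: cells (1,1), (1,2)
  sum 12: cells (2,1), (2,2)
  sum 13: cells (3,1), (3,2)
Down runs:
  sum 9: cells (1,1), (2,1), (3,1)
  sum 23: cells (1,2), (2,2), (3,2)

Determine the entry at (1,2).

23 in 3 cells must be {6,8,9}.
The 7 across and the 23 down share only 6, so (1,2) = 6.
(1,1) = 7 − 6 = 1 completes the 7 across.
Nothing is forced directly, so branch on (2,1), whose candidates are 3 or 5. If (2,1) = 5: then (2,2) would have to be in {7} for the 12 across but in {8,9} for the 23 down — contradiction. So (2,1) = 3.
(2,2) = 12 − 3 = 9 completes the 12 across.
(3,1) = 9 − 4 = 5 completes the 9 down.
(3,2) = 13 − 5 = 8 completes the 13 across.

6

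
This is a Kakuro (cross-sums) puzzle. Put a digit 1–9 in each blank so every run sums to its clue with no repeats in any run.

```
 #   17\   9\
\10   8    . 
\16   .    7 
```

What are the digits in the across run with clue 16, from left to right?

16 in 2 cells must be {7,9}; 17 in 2 cells must be {8,9}.
R1C2 = 10 − 8 = 2 completes the 10 across.
R2C1 = 16 − 7 = 9 completes the 16 across.

9 7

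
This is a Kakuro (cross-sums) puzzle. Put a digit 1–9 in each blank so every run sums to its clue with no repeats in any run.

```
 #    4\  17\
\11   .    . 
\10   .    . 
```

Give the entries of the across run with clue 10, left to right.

1 9

4 in 2 cells must be {1,3}; 17 in 2 cells must be {8,9}.
The 11 across and the 4 down share only 3, so R1C1 = 3.
R1C2 = 11 − 3 = 8 completes the 11 across.
R2C1 = 4 − 3 = 1 completes the 4 down.
R2C2 = 10 − 1 = 9 completes the 10 across.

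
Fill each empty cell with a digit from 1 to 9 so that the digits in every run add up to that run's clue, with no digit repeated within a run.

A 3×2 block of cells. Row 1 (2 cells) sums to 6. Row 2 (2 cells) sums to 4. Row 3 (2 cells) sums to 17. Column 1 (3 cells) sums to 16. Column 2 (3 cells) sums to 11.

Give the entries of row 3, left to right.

4 in 2 cells must be {1,3}; 17 in 2 cells must be {8,9}.
The 17 across and the 11 down share only 8, so (3,2) = 8.
Given what's placed, (2,2) must be 1 to fit the 4 across and 11 down.
(3,1) = 17 − 8 = 9 completes the 17 across.
(1,2) = 11 − 9 = 2 completes the 11 down.
(2,1) = 4 − 1 = 3 completes the 4 across.
(1,1) = 6 − 2 = 4 completes the 6 across.

9, 8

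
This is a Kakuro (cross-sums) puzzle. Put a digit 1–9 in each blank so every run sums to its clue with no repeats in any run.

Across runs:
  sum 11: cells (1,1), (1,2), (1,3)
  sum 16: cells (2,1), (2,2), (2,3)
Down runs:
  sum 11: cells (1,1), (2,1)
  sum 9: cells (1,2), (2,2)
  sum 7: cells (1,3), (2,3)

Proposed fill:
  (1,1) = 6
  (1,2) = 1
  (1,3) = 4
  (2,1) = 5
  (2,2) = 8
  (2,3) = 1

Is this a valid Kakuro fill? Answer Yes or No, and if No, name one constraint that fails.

No — the down run (1,3)–(2,3) sums to 5, not 7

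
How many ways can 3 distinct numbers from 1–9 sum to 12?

7

3 distinct digits from 1–9 sum between 6 and 24.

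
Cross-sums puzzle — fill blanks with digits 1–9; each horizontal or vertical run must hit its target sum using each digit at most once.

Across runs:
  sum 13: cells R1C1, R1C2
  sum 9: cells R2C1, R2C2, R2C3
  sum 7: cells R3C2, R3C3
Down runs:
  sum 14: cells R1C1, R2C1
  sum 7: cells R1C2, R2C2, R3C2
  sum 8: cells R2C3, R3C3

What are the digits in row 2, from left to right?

5 1 3

7 in 3 cells must be {1,2,4}.
The 13 across and the 7 down share only 4, so R1C2 = 4.
R1C1 = 13 − 4 = 9 completes the 13 across.
R2C1 = 14 − 9 = 5 completes the 14 down.
R2C2 = 1: the only remaining digit allowed by both the 9 across and the 7 down.
R2C3 = 9 − 6 = 3 completes the 9 across.
R3C2 = 7 − 5 = 2 completes the 7 down.
R3C3 = 7 − 2 = 5 completes the 7 across.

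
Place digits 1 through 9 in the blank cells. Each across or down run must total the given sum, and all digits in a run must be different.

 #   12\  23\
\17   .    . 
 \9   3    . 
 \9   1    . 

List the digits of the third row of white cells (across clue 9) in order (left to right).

1 8

17 in 2 cells must be {8,9}; 23 in 3 cells must be {6,8,9}.
R1C1 = 12 − 4 = 8 completes the 12 down.
R1C2 = 17 − 8 = 9 completes the 17 across.
R2C2 = 9 − 3 = 6 completes the 9 across.
R3C2 = 9 − 1 = 8 completes the 9 across.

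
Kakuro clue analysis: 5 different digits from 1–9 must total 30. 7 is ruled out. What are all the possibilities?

5 distinct digits from 1–9 sum between 15 and 35.
Dropping sets that contain 7.

{2,5,6,8,9}; {3,4,6,8,9}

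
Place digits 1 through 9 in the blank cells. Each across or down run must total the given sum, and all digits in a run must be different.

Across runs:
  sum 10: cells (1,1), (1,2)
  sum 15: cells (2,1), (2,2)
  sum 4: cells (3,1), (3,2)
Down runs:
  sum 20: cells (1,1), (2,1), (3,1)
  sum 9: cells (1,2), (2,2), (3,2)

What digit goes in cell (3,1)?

3

4 in 2 cells must be {1,3}.
The 15 across and the 9 down share only 6, so (2,2) = 6.
The 4 across and the 20 down share only 3, so (3,1) = 3.
(3,2) = 4 − 3 = 1 completes the 4 across.
(1,2) = 9 − 7 = 2 completes the 9 down.
(2,1) = 15 − 6 = 9 completes the 15 across.
(1,1) = 10 − 2 = 8 completes the 10 across.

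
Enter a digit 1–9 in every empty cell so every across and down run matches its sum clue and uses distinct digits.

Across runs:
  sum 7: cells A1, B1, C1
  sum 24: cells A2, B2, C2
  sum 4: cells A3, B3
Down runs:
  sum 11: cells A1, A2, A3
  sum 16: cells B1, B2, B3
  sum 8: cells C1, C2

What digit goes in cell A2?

8

7 in 3 cells must be {1,2,4}; 24 in 3 cells must be {7,8,9}; 4 in 2 cells must be {1,3}.
Only 7 fits C2 under both its across sum 24 and down sum 8.
C1 = 8 − 7 = 1 completes the 8 down.
Given what's placed, A2 must be 8 to fit the 24 across and 11 down.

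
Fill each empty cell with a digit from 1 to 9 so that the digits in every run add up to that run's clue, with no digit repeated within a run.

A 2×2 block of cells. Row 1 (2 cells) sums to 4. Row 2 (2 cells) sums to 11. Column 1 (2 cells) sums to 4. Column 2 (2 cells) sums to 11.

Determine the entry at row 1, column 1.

4 in 2 cells must be {1,3}.
The 4 across and the 11 down share only 3, so (1,2) = 3.
The 11 across and the 4 down share only 3, so (2,1) = 3.
(2,2) = 11 − 3 = 8 completes the 11 across.
(1,1) = 4 − 3 = 1 completes the 4 across.

1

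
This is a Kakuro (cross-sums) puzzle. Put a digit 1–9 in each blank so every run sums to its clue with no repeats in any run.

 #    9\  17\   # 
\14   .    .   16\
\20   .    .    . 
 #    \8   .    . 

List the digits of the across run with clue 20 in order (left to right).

16 in 2 cells must be {7,9}.
The 8 across and the 16 down share only 7, so R3C3 = 7.
R2C3 = 16 − 7 = 9 completes the 16 down.
R3C2 = 8 − 7 = 1 completes the 8 across.
R1C2 = 9: the only remaining digit allowed by both the 14 across and the 17 down.
R2C2 = 17 − 10 = 7 completes the 17 down.
R1C1 = 14 − 9 = 5 completes the 14 across.
R2C1 = 20 − 16 = 4 completes the 20 across.

4, 7, 9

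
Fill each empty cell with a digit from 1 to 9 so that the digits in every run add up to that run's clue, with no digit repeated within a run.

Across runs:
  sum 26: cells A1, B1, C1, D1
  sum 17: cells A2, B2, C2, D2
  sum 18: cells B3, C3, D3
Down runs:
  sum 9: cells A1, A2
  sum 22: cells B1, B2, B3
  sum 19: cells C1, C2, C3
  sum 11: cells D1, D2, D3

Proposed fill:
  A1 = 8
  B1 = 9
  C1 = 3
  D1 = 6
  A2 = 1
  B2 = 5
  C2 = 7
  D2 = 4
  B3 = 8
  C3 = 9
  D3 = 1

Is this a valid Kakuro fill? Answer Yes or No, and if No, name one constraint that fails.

Yes

Across: 8+9+3+6=26; 1+5+7+4=17; 8+9+1=18. Down: 8+1=9; 9+5+8=22; 3+7+9=19; 6+4+1=11. No digit repeats within any run.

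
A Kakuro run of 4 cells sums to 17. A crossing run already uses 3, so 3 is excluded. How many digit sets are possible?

4

4 distinct digits from 1–9 sum between 10 and 30.
Dropping sets that contain 3.
Enumerating: {1,2,5,9}, {1,2,6,8}, {1,4,5,7}, {2,4,5,6}.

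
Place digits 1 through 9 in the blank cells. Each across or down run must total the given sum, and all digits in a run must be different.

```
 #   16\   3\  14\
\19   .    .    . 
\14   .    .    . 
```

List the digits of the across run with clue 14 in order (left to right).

7 1 6

16 in 2 cells must be {7,9}; 3 in 2 cells must be {1,2}.
The 19 across and the 3 down share only 2, so R1C2 = 2.
R2C2 = 3 − 2 = 1 completes the 3 down.
Given what's placed, R1C1 must be 9 to fit the 19 across and 16 down.
R1C3 = 19 − 11 = 8 completes the 19 across.
R2C1 = 16 − 9 = 7 completes the 16 down.
R2C3 = 14 − 8 = 6 completes the 14 across.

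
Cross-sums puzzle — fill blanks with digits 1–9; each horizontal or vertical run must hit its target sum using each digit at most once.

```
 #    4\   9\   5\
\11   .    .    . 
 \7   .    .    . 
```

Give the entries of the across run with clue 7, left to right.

1 2 4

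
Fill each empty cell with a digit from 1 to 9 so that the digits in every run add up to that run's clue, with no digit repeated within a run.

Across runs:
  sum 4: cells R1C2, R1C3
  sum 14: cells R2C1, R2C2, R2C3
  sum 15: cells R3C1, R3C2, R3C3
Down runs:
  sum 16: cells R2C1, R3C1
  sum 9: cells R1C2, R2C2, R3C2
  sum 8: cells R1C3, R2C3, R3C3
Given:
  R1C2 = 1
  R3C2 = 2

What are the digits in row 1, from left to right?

1, 3

4 in 2 cells must be {1,3}; 16 in 2 cells must be {7,9}.
R1C3 = 4 − 1 = 3 completes the 4 across.
R2C2 = 9 − 3 = 6 completes the 9 down.
R2C3 = 1: the only remaining digit allowed by both the 14 across and the 8 down.
R3C3 = 8 − 4 = 4 completes the 8 down.
R2C1 = 14 − 7 = 7 completes the 14 across.
R3C1 = 15 − 6 = 9 completes the 15 across.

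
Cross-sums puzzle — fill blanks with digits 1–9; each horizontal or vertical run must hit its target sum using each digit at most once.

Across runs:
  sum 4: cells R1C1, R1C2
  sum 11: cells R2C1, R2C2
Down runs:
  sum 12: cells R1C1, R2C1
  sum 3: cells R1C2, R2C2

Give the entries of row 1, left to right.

3 1

4 in 2 cells must be {1,3}; 3 in 2 cells must be {1,2}.
The 4 across and the 12 down share only 3, so R1C1 = 3.
R1C2 = 4 − 3 = 1 completes the 4 across.
R2C1 = 12 − 3 = 9 completes the 12 down.
R2C2 = 11 − 9 = 2 completes the 11 across.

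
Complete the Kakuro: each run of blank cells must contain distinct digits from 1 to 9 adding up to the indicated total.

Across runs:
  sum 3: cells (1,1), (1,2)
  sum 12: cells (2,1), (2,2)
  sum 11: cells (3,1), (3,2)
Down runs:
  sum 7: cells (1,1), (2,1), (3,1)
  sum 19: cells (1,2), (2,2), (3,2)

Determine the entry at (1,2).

2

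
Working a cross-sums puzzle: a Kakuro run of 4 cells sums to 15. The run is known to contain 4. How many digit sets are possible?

3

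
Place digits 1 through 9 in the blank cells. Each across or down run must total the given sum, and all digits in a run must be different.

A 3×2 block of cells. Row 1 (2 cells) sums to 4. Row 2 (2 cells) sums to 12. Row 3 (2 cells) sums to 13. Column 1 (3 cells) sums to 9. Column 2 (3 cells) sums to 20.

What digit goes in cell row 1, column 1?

4 in 2 cells must be {1,3}.
The 4 across and the 20 down share only 3, so (1,2) = 3.
(1,1) = 4 − 3 = 1 completes the 4 across.
Nothing is forced directly, so branch on (2,1), whose candidates are 3 or 5. If (2,1) = 5: then (2,2) would have to be in {7} for the 12 across but in {8,9} for the 20 down — contradiction. So (2,1) = 3.
(2,2) = 12 − 3 = 9 completes the 12 across.
(3,1) = 9 − 4 = 5 completes the 9 down.
(3,2) = 13 − 5 = 8 completes the 13 across.

1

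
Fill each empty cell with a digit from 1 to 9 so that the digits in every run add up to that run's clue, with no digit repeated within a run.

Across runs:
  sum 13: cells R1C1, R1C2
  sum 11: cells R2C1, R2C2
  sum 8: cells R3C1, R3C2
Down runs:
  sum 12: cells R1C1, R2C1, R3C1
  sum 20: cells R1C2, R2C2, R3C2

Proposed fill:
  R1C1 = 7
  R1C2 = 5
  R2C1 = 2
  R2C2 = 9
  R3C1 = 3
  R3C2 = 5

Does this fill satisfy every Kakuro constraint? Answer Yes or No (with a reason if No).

No — the across run R1C1–R1C2 sums to 12, not 13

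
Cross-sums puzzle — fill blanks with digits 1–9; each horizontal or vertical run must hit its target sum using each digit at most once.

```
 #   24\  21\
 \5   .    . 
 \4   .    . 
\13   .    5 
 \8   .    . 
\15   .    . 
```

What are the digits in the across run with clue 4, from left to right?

3, 1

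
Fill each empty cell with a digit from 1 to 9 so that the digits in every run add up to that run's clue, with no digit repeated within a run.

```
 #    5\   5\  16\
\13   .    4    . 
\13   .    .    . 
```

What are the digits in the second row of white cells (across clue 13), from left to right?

16 in 2 cells must be {7,9}.
Given what's placed, R1C3 must be 7 to fit the 13 across and 16 down.
R2C2 = 5 − 4 = 1 completes the 5 down.
R2C3 = 16 − 7 = 9 completes the 16 down.
R1C1 = 13 − 11 = 2 completes the 13 across.
R2C1 = 13 − 10 = 3 completes the 13 across.

3, 1, 9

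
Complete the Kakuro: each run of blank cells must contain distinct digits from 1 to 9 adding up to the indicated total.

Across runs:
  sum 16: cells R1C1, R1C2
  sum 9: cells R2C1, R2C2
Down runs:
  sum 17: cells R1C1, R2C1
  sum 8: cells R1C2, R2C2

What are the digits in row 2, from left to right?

8 1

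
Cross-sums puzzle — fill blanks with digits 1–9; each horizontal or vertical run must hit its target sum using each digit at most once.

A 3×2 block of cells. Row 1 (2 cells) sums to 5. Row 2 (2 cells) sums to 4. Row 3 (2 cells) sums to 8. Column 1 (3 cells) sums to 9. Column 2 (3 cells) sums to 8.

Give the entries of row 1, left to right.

4 in 2 cells must be {1,3}.
Nothing is forced directly, so branch on (2,1), whose candidates are 1 or 3. If (2,1) = 1: that forces (2,2) = 3, (3,2) = 1, (1,2) = 4, after which (3,1) would have to be in {7} for the 8 across but in {2,3,5,6} for the 9 down — contradiction. So (2,1) = 3.
(2,2) = 4 − 3 = 1 completes the 4 across.
Nothing is forced directly, so branch on (1,1), whose candidates are 1 or 2 or 4. If (1,1) = 2: that forces (1,2) = 3, after which (3,1) would have to be in {1,2,3,5,6,7} for the 8 across but in {4} for the 9 down — contradiction. If (1,1) = 4: then (1,2) would have to be in {1} for the 5 across but in {2,3,4,5} for the 8 down — contradiction. So (1,1) = 1.
(1,2) = 5 − 1 = 4 completes the 5 across.
(3,1) = 9 − 4 = 5 completes the 9 down.
(3,2) = 8 − 5 = 3 completes the 8 across.

1 4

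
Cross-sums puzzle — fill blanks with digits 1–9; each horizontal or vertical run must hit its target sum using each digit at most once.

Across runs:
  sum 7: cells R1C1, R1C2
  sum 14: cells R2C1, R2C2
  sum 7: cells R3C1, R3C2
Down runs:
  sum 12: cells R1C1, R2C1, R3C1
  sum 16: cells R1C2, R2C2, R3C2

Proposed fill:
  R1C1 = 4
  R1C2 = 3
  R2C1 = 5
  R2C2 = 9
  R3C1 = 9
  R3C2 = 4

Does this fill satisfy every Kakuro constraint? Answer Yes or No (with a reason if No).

No — the across run R3C1–R3C2 sums to 13, not 7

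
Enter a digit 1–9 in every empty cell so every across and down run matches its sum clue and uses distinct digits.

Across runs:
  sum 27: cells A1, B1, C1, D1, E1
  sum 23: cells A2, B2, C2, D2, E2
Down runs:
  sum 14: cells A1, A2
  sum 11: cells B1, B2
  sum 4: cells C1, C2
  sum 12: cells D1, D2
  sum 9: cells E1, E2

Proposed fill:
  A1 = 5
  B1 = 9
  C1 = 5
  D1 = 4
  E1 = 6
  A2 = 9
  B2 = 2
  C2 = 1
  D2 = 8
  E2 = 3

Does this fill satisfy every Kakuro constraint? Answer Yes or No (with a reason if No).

No — the across run A1–E1 sums to 29, not 27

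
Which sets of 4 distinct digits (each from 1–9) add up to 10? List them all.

{1,2,3,4}

4 distinct digits from 1–9 sum between 10 and 30.
Only one set works: {1,2,3,4}.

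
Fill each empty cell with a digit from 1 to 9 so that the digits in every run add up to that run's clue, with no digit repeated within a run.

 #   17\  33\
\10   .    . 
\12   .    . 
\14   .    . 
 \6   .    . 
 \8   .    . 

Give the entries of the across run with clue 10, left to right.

1 9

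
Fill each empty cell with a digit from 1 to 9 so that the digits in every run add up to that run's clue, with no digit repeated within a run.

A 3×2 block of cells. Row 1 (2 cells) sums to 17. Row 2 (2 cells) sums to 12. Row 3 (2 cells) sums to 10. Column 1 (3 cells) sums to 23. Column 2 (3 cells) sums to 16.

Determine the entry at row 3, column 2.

17 in 2 cells must be {8,9}; 23 in 3 cells must be {6,8,9}.
Nothing is forced directly, so branch on (1,1), whose candidates are 8 or 9. If (1,1) = 9: that forces (1,2) = 8, (2,1) = 8, after which (2,2) would have to be in {4} for the 12 across but in {1,2,3,5,6,7} for the 16 down — contradiction. So (1,1) = 8.
(1,2) = 17 − 8 = 9 completes the 17 across.
Given what's placed, (2,1) must be 9 to fit the 12 across and 23 down.
(2,2) = 12 − 9 = 3 completes the 12 across.
(3,1) = 23 − 17 = 6 completes the 23 down.
(3,2) = 10 − 6 = 4 completes the 10 across.

4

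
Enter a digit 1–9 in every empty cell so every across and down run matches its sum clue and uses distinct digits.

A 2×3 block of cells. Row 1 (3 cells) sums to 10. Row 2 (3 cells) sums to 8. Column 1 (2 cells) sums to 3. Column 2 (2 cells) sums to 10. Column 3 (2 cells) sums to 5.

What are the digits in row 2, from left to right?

1 3 4

3 in 2 cells must be {1,2}.
Nothing is forced directly, so branch on (1,1), whose candidates are 1 or 2. If (1,1) = 1: that forces (2,1) = 2, (2,2) = 1, after which (2,3) would have to be in {5} for the 8 across but in {1,2,3,4} for the 5 down — contradiction. So (1,1) = 2.
(2,1) = 3 − 2 = 1 completes the 3 down.
Nothing is forced directly, so branch on (1,3), whose candidates are 1 or 3. If (1,3) = 3: then (1,2) would have to be in {5} for the 10 across but in {1,2,3,4,6,7,8,9} for the 10 down — contradiction. So (1,3) = 1.
(1,2) = 10 − 3 = 7 completes the 10 across.
(2,2) = 10 − 7 = 3 completes the 10 down.
(2,3) = 8 − 4 = 4 completes the 8 across.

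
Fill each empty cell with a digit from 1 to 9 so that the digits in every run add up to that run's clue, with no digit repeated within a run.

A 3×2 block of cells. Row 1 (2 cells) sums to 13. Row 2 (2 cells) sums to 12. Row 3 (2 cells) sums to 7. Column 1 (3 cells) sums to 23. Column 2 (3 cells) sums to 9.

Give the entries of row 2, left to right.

23 in 3 cells must be {6,8,9}.
The 7 across and the 23 down share only 6, so (3,1) = 6.
(3,2) = 7 − 6 = 1 completes the 7 across.
Nothing is forced directly, so branch on (1,1), whose candidates are 8 or 9. If (1,1) = 9: then (1,2) would have to be in {4} for the 13 across but in {2,3,5,6} for the 9 down — contradiction. So (1,1) = 8.
(1,2) = 13 − 8 = 5 completes the 13 across.
(2,1) = 23 − 14 = 9 completes the 23 down.
(2,2) = 12 − 9 = 3 completes the 12 across.

9 3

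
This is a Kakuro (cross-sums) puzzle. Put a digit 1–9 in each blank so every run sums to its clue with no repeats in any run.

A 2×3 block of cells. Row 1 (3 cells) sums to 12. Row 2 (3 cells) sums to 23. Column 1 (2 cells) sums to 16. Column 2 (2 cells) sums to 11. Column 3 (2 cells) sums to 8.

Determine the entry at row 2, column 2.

23 in 3 cells must be {6,8,9}; 16 in 2 cells must be {7,9}.
The 23 across and the 16 down share only 9, so (2,1) = 9.
Given what's placed, (2,3) must be 6 to fit the 23 across and 8 down.
(1,1) = 16 − 9 = 7 completes the 16 down.
(1,3) = 8 − 6 = 2 completes the 8 down.
(2,2) = 23 − 15 = 8 completes the 23 across.
(1,2) = 12 − 9 = 3 completes the 12 across.

8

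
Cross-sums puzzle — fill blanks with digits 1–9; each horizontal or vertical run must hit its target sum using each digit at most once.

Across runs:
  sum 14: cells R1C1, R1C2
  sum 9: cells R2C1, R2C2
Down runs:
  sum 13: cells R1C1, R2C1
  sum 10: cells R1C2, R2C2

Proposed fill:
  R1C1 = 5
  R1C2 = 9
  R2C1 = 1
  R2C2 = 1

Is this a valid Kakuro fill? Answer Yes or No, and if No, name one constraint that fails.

No — the across run R2C1–R2C2 sums to 2, not 9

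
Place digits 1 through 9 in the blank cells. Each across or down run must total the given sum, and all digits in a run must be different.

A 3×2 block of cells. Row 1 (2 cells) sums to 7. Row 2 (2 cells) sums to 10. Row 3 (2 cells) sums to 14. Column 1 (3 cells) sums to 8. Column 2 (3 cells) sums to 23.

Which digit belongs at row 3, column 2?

9

23 in 3 cells must be {6,8,9}.
The 7 across and the 23 down share only 6, so (1,2) = 6.
The 14 across and the 8 down share only 5, so (3,1) = 5.
(3,2) = 14 − 5 = 9 completes the 14 across.
(1,1) = 7 − 6 = 1 completes the 7 across.
(2,1) = 8 − 6 = 2 completes the 8 down.
(2,2) = 10 − 2 = 8 completes the 10 across.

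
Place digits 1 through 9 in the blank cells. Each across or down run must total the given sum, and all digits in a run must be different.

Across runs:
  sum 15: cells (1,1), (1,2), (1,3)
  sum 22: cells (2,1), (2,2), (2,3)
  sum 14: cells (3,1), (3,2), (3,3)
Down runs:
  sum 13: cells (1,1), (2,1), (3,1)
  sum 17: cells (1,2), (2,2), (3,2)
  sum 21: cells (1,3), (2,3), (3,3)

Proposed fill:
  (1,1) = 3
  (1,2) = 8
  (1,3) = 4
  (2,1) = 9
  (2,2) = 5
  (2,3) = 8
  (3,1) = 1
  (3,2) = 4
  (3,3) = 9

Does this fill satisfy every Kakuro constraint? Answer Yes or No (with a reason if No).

Yes

Across: 3+8+4=15; 9+5+8=22; 1+4+9=14. Down: 3+9+1=13; 8+5+4=17; 4+8+9=21. No digit repeats within any run.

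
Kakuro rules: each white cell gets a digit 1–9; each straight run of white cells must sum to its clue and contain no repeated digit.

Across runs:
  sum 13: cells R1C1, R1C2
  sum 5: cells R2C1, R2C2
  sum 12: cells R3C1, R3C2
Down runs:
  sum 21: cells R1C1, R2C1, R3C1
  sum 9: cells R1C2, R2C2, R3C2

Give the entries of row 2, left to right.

4, 1

The 5 across and the 21 down share only 4, so R2C1 = 4.
R2C2 = 5 − 4 = 1 completes the 5 across.
Nothing is forced directly, so branch on R1C1, whose candidates are 8 or 9. If R1C1 = 9: then R1C2 would have to be in {4} for the 13 across but in {2,3,5,6} for the 9 down — contradiction. So R1C1 = 8.
R1C2 = 13 − 8 = 5 completes the 13 across.
R3C1 = 21 − 12 = 9 completes the 21 down.
R3C2 = 12 − 9 = 3 completes the 12 across.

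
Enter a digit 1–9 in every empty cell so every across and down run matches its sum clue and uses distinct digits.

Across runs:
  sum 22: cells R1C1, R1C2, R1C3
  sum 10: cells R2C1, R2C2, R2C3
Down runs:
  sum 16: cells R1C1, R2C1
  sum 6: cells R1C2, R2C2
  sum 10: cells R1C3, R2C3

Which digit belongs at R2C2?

16 in 2 cells must be {7,9}.
The 22 across and the 6 down share only 5, so R1C2 = 5.
The 10 across and the 16 down share only 7, so R2C1 = 7.
R2C2 = 6 − 5 = 1 completes the 6 down.
R2C3 = 10 − 8 = 2 completes the 10 across.
R1C1 = 16 − 7 = 9 completes the 16 down.
R1C3 = 22 − 14 = 8 completes the 22 across.

1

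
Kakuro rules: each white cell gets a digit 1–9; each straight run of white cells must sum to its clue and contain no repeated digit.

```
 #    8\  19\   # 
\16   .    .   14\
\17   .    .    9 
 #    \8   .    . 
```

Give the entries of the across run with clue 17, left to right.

1, 7, 9

16 in 2 cells must be {7,9}.
Only 7 fits R1C1 under both its across sum 16 and down sum 8.
R1C2 = 16 − 7 = 9 completes the 16 across.
R2C1 = 8 − 7 = 1 completes the 8 down.
R2C2 = 17 − 10 = 7 completes the 17 across.
R3C2 = 19 − 16 = 3 completes the 19 down.
R3C3 = 8 − 3 = 5 completes the 8 across.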